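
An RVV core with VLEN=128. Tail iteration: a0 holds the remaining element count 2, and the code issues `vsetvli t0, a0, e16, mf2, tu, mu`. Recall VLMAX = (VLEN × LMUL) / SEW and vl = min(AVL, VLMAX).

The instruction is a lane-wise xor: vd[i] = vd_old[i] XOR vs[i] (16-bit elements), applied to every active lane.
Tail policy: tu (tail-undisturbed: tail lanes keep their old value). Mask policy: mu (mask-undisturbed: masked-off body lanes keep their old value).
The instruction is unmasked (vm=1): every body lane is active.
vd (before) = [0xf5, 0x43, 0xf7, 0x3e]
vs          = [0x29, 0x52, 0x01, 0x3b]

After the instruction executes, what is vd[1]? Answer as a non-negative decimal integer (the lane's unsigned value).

VLMAX = VLEN×LMUL/SEW = 128×1/2/16 = 4
vl ← min(2, 4) = 2
vd[0] xor(0xf5,0x29) -> 0xdc
vd[1] xor(0x43,0x52) -> 0x11
vd[2] tail/keep -> 0xf7
vd[3] tail/keep -> 0x3e

vd[1] = 17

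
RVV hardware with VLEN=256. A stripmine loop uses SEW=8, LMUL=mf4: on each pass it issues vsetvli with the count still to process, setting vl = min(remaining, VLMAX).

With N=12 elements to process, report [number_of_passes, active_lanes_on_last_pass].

[iterations, last_vl] = [2, 4]

VLMAX = VLEN×LMUL/SEW = 256×1/4/8 = 8
iterations = ceil(12/8) = 2; final-pass vl = 4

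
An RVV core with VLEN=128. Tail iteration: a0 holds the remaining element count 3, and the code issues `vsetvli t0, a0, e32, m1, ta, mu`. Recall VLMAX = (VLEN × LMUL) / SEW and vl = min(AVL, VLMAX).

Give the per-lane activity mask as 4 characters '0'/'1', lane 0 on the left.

VLMAX = VLEN×LMUL/SEW = 128×1/32 = 4
AVL=3 ≤ VLMAX=4, so vl = 3
bits (lane 0 leftmost): 1110

predicate = 1110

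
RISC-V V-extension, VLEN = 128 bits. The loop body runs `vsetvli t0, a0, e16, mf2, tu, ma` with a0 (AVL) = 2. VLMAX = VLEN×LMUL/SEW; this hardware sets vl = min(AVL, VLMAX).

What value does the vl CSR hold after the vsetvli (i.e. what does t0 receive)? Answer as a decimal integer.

vl = 2

VLMAX = VLEN×LMUL/SEW = 128×1/2/16 = 4
vl ← min(2, 4) = 2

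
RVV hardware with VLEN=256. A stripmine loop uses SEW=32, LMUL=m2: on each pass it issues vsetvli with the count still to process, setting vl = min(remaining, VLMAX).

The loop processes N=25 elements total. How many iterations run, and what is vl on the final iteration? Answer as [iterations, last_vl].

lanes per group: 256·2/32 = 16
iterations = ceil(25/16) = 2; final-pass vl = 9

[iterations, last_vl] = [2, 9]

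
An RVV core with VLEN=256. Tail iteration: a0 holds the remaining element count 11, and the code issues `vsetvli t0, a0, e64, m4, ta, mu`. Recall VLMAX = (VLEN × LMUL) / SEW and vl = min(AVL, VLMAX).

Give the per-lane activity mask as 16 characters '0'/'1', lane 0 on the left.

lanes per group: 256·4/64 = 16
vl ← min(11, 16) = 11
bits (lane 0 leftmost): 1111111111100000

predicate = 1111111111100000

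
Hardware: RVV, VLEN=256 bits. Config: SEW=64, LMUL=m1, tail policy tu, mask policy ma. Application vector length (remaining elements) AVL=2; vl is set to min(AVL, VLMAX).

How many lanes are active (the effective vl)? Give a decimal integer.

VLMAX = VLEN×LMUL/SEW = 256×1/64 = 4
vl = min(AVL, VLMAX) = min(2, 4) = 2

vl = 2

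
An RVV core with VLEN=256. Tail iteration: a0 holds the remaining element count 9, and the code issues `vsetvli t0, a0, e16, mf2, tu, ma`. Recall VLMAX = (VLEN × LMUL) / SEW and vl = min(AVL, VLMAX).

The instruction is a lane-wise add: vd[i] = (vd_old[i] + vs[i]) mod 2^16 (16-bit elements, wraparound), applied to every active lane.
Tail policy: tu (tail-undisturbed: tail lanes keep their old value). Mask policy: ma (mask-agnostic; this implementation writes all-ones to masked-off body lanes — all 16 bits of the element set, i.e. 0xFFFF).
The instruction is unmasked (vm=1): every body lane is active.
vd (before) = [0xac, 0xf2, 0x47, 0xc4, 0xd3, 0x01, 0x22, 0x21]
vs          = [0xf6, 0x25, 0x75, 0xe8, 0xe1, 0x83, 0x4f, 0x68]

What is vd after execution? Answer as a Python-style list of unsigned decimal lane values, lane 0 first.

lanes per group: 256·1/2/16 = 8
vl ← min(9, 8) = 8
vd[0] add(0xac,0xf6) -> 0x1a2
vd[1] add(0xf2,0x25) -> 0x117
vd[2] add(0x47,0x75) -> 0xbc
vd[3] add(0xc4,0xe8) -> 0x1ac
vd[4] add(0xd3,0xe1) -> 0x1b4
vd[5] add(0x01,0x83) -> 0x84
vd[6] add(0x22,0x4f) -> 0x71
vd[7] add(0x21,0x68) -> 0x89

vd = [418, 279, 188, 428, 436, 132, 113, 137]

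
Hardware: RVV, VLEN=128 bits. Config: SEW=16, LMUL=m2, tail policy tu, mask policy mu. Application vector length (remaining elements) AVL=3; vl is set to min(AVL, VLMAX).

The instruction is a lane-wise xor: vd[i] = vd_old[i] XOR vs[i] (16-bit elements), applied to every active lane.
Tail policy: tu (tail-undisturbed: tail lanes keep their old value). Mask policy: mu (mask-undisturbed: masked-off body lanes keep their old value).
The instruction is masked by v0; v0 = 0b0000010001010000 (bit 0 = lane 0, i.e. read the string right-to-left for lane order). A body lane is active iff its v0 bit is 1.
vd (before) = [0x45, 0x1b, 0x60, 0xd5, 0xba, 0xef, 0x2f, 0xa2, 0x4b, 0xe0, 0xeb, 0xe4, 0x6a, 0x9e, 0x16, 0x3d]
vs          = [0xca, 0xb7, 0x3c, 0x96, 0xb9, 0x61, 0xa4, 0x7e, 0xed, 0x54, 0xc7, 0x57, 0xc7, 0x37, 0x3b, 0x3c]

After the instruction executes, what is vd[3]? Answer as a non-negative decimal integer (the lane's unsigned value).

vd[3] = 213

lanes per group: 128·2/16 = 16
vl = min(AVL, VLMAX) = min(3, 16) = 3
[0] mask-off/keep = 0x45
[1] mask-off/keep = 0x1b
[2] mask-off/keep = 0x60
[3] tail/keep = 0xd5
[4] tail/keep = 0xba
[5] tail/keep = 0xef
[6] tail/keep = 0x2f
[7] tail/keep = 0xa2
[8] tail/keep = 0x4b
[9] tail/keep = 0xe0
[10] tail/keep = 0xeb
[11] tail/keep = 0xe4
[12] tail/keep = 0x6a
[13] tail/keep = 0x9e
[14] tail/keep = 0x16
[15] tail/keep = 0x3d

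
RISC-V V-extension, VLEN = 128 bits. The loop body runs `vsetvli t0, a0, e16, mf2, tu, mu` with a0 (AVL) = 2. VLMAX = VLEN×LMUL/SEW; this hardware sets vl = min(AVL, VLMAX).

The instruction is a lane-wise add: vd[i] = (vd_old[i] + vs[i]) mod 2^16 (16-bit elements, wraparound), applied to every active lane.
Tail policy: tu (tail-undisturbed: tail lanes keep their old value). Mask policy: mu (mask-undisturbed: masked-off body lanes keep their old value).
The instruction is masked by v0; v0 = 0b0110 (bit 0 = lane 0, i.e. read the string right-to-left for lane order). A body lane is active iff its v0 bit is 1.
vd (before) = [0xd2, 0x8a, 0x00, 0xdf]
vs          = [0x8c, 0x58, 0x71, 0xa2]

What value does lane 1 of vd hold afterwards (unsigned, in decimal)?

vd[1] = 226

VLMAX = (128 × 1/2) / 16 = 4 lanes
vl ← min(2, 4) = 2
vd[0] mask-off/keep -> 0xd2
vd[1] add(0x8a,0x58) -> 0xe2
vd[2] tail/keep -> 0x00
vd[3] tail/keep -> 0xdf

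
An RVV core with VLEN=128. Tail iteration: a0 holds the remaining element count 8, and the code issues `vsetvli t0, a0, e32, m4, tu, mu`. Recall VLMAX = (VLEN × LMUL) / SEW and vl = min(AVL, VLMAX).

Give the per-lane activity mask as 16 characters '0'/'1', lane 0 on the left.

lanes per group: 128·4/32 = 16
vl ← min(8, 16) = 8
bits (lane 0 leftmost): 1111111100000000

predicate = 1111111100000000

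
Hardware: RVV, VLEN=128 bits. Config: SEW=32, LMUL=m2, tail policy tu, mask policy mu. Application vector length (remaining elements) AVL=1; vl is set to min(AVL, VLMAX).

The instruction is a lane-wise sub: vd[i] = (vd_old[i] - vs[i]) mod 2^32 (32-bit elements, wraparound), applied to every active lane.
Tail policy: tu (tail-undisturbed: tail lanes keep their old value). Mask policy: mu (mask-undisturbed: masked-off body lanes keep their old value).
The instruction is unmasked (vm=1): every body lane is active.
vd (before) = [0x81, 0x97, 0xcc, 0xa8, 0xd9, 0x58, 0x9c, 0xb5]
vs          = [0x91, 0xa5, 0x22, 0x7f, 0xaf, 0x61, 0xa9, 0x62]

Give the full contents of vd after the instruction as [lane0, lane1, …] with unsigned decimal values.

vd = [4294967280, 151, 204, 168, 217, 88, 156, 181]

VLMAX = (128 × 2) / 32 = 8 lanes
vl ← min(1, 8) = 1
vd[0] sub(0x81,0x91) -> 0xfffffff0
vd[1] tail/keep -> 0x97
vd[2] tail/keep -> 0xcc
vd[3] tail/keep -> 0xa8
vd[4] tail/keep -> 0xd9
vd[5] tail/keep -> 0x58
vd[6] tail/keep -> 0x9c
vd[7] tail/keep -> 0xb5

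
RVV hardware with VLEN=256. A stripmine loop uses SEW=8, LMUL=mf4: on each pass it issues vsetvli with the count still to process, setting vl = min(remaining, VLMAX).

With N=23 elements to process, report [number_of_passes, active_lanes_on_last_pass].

VLMAX = (256 × 1/4) / 8 = 8 lanes
N=23: ⌈23/8⌉ = 3 iters; last vl = 23 − 2×8 = 7

[iterations, last_vl] = [3, 7]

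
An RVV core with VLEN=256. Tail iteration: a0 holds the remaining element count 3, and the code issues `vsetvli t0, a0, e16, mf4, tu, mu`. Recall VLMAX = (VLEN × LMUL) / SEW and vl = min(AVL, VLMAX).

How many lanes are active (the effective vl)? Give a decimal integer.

VLMAX = (256 × 1/4) / 16 = 4 lanes
AVL=3 ≤ VLMAX=4, so vl = 3

vl = 3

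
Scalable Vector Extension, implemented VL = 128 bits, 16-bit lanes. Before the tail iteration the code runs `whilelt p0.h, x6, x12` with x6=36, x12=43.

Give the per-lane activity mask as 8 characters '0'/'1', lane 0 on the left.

register lanes = 128/16 = 8
active while 36+j < 43, i.e. j ∈ [0,7) capped at 8 ⇒ 7
bits (lane 0 leftmost): 11111110

predicate = 11111110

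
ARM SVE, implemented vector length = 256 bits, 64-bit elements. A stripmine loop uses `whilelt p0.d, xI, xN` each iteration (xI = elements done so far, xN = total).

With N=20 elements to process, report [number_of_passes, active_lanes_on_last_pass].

256-bit reg / 64-bit elem → 4 lanes
N=20: ⌈20/4⌉ = 5 iters; last vl = 20 − 4×4 = 4

[iterations, last_vl] = [5, 4]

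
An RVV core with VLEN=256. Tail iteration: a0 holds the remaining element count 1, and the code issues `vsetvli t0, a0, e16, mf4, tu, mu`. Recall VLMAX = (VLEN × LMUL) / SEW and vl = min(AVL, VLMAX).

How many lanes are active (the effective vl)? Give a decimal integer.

vl = 1

VLMAX = (256 × 1/4) / 16 = 4 lanes
vl ← min(1, 4) = 1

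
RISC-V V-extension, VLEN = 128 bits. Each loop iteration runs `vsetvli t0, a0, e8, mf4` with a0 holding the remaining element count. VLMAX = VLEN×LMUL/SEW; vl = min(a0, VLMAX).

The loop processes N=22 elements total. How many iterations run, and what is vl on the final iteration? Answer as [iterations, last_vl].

VLMAX = VLEN×LMUL/SEW = 128×1/4/8 = 4
22 elements at 4/iter → 6 passes, remainder 2 on the last

[iterations, last_vl] = [6, 2]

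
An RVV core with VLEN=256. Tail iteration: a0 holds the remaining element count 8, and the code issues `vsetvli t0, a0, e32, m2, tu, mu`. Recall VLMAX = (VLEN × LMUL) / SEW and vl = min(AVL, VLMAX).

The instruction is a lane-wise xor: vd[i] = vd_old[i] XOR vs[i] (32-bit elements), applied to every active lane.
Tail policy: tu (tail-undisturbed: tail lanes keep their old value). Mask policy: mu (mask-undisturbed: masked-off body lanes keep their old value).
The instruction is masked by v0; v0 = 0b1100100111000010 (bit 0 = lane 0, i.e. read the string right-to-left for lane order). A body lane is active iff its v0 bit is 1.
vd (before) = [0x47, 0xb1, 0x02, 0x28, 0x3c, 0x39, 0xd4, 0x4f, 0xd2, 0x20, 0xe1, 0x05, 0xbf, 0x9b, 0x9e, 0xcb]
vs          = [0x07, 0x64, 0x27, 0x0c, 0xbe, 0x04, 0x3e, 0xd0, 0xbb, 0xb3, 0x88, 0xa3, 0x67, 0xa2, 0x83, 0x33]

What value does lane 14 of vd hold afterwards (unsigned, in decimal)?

VLMAX = VLEN×LMUL/SEW = 256×2/32 = 16
AVL=8 ≤ VLMAX=16, so vl = 8
[0] mask-off/keep = 0x47
[1] xor(0xb1,0x64) = 0xd5
[2] mask-off/keep = 0x02
[3] mask-off/keep = 0x28
[4] mask-off/keep = 0x3c
[5] mask-off/keep = 0x39
[6] xor(0xd4,0x3e) = 0xea
[7] xor(0x4f,0xd0) = 0x9f
[8] tail/keep = 0xd2
[9] tail/keep = 0x20
[10] tail/keep = 0xe1
[11] tail/keep = 0x05
[12] tail/keep = 0xbf
[13] tail/keep = 0x9b
[14] tail/keep = 0x9e
[15] tail/keep = 0xcb

vd[14] = 158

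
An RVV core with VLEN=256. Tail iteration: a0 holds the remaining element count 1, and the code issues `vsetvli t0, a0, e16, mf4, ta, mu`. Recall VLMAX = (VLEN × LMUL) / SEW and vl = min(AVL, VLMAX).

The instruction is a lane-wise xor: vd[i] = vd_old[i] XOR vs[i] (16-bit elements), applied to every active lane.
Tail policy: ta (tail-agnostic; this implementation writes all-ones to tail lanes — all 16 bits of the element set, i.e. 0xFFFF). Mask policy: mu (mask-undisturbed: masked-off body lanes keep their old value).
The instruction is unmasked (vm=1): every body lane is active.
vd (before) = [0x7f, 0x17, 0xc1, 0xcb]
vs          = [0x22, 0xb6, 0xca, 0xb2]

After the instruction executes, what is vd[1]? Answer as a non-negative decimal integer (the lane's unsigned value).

VLMAX = VLEN×LMUL/SEW = 256×1/4/16 = 4
vl ← min(1, 4) = 1
[0] xor(0x7f,0x22) = 0x5d
[1] tail/ones = 0xffff
[2] tail/ones = 0xffff
[3] tail/ones = 0xffff

vd[1] = 65535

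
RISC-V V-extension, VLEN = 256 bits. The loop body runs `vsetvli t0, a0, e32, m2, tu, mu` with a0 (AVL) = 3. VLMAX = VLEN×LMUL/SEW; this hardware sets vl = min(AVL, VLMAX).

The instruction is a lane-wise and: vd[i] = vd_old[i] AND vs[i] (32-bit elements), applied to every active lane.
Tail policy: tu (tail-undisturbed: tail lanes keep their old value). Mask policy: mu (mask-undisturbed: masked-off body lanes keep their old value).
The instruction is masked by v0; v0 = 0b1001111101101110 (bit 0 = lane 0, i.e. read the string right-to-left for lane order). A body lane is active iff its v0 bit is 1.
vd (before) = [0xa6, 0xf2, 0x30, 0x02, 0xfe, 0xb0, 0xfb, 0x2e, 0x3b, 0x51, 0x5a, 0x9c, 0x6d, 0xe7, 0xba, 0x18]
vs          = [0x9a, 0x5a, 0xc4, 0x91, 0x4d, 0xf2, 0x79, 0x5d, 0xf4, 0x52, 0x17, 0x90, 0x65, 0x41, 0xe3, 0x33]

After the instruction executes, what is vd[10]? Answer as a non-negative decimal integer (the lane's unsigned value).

lanes per group: 256·2/32 = 16
vl = min(AVL, VLMAX) = min(3, 16) = 3
  i=0: mask-off/keep → 166
  i=1: and(0xf2,0x5a) → 82
  i=2: and(0x30,0xc4) → 0
  i=3: tail/keep → 2
  i=4: tail/keep → 254
  i=5: tail/keep → 176
  i=6: tail/keep → 251
  i=7: tail/keep → 46
  i=8: tail/keep → 59
  i=9: tail/keep → 81
  i=10: tail/keep → 90
  i=11: tail/keep → 156
  i=12: tail/keep → 109
  i=13: tail/keep → 231
  i=14: tail/keep → 186
  i=15: tail/keep → 24

vd[10] = 90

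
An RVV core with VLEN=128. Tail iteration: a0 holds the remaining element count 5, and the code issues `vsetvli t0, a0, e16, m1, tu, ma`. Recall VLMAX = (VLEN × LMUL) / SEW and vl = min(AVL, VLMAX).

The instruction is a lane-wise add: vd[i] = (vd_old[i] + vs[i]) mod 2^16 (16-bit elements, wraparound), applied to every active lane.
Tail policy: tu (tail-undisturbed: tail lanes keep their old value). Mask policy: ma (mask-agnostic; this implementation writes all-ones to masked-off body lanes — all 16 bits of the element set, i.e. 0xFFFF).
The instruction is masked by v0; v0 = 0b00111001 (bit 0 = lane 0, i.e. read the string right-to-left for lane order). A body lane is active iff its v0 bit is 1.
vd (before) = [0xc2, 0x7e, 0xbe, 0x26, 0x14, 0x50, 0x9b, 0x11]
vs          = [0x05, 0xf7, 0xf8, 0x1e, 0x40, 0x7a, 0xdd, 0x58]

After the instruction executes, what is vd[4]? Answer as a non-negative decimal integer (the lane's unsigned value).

lanes per group: 128·1/16 = 8
vl ← min(5, 8) = 5
  i=0: add(0xc2,0x05) → 199
  i=1: mask-off/ones → 65535
  i=2: mask-off/ones → 65535
  i=3: add(0x26,0x1e) → 68
  i=4: add(0x14,0x40) → 84
  i=5: tail/keep → 80
  i=6: tail/keep → 155
  i=7: tail/keep → 17

vd[4] = 84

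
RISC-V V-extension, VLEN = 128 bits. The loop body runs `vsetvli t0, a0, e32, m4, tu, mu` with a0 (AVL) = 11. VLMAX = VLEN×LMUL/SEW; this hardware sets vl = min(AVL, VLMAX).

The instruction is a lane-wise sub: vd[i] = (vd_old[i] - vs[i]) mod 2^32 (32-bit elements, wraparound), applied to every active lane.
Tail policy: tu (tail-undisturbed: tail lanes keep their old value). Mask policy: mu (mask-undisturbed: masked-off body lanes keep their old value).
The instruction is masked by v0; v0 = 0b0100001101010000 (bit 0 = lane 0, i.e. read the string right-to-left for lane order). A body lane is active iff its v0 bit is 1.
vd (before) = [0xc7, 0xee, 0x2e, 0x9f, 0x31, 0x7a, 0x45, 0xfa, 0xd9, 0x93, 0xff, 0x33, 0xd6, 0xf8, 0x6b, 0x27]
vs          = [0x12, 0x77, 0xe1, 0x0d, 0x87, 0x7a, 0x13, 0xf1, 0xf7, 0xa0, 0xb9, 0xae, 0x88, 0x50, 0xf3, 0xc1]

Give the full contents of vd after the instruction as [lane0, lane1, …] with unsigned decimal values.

VLMAX = (128 × 4) / 32 = 16 lanes
vl ← min(11, 16) = 11
vd[0] mask-off/keep -> 0xc7
vd[1] mask-off/keep -> 0xee
vd[2] mask-off/keep -> 0x2e
vd[3] mask-off/keep -> 0x9f
vd[4] sub(0x31,0x87) -> 0xffffffaa
vd[5] mask-off/keep -> 0x7a
vd[6] sub(0x45,0x13) -> 0x32
vd[7] mask-off/keep -> 0xfa
vd[8] sub(0xd9,0xf7) -> 0xffffffe2
vd[9] sub(0x93,0xa0) -> 0xfffffff3
vd[10] mask-off/keep -> 0xff
vd[11] tail/keep -> 0x33
vd[12] tail/keep -> 0xd6
vd[13] tail/keep -> 0xf8
vd[14] tail/keep -> 0x6b
vd[15] tail/keep -> 0x27

vd = [199, 238, 46, 159, 4294967210, 122, 50, 250, 4294967266, 4294967283, 255, 51, 214, 248, 107, 39]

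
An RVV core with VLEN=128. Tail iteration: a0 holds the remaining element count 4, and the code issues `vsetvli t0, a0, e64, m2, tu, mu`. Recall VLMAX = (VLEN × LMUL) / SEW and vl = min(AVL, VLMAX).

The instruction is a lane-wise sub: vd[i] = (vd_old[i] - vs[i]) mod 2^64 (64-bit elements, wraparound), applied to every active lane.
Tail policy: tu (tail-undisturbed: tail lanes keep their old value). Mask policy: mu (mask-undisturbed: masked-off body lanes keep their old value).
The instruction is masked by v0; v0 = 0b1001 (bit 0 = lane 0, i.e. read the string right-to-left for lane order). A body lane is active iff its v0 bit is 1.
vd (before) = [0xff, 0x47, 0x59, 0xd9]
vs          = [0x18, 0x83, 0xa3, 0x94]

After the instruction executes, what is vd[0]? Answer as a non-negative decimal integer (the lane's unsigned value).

VLMAX = VLEN×LMUL/SEW = 128×2/64 = 4
AVL=4 ≤ VLMAX=4, so vl = 4
  i=0: sub(0xff,0x18) → 231
  i=1: mask-off/keep → 71
  i=2: mask-off/keep → 89
  i=3: sub(0xd9,0x94) → 69

vd[0] = 231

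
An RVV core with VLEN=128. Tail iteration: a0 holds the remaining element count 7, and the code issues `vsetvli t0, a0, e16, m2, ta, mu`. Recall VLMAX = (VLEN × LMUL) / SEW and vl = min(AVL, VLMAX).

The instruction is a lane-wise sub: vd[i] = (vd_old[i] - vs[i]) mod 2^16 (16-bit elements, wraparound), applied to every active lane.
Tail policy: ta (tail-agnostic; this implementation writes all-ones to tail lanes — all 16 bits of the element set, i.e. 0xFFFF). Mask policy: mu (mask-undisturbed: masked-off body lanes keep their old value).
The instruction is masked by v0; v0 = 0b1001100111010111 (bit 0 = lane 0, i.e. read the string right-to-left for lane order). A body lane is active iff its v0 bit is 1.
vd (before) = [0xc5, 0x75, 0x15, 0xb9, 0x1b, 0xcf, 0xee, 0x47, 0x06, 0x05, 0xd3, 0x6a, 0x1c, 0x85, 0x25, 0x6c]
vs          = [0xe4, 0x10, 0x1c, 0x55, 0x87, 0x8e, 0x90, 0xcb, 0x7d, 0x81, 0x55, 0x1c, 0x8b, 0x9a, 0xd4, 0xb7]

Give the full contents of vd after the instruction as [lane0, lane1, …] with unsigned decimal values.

vd = [65505, 101, 65529, 185, 65428, 207, 94, 65535, 65535, 65535, 65535, 65535, 65535, 65535, 65535, 65535]

VLMAX = (128 × 2) / 16 = 16 lanes
vl = min(AVL, VLMAX) = min(7, 16) = 7
  i=0: sub(0xc5,0xe4) → 65505
  i=1: sub(0x75,0x10) → 101
  i=2: sub(0x15,0x1c) → 65529
  i=3: mask-off/keep → 185
  i=4: sub(0x1b,0x87) → 65428
  i=5: mask-off/keep → 207
  i=6: sub(0xee,0x90) → 94
  i=7: tail/ones → 65535
  i=8: tail/ones → 65535
  i=9: tail/ones → 65535
  i=10: tail/ones → 65535
  i=11: tail/ones → 65535
  i=12: tail/ones → 65535
  i=13: tail/ones → 65535
  i=14: tail/ones → 65535
  i=15: tail/ones → 65535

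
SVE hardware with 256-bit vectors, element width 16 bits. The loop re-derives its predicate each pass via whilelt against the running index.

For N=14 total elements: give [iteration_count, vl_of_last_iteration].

lane count: 256 div 16 = 16
14 elements at 16/iter → 1 passes, remainder 14 on the last

[iterations, last_vl] = [1, 14]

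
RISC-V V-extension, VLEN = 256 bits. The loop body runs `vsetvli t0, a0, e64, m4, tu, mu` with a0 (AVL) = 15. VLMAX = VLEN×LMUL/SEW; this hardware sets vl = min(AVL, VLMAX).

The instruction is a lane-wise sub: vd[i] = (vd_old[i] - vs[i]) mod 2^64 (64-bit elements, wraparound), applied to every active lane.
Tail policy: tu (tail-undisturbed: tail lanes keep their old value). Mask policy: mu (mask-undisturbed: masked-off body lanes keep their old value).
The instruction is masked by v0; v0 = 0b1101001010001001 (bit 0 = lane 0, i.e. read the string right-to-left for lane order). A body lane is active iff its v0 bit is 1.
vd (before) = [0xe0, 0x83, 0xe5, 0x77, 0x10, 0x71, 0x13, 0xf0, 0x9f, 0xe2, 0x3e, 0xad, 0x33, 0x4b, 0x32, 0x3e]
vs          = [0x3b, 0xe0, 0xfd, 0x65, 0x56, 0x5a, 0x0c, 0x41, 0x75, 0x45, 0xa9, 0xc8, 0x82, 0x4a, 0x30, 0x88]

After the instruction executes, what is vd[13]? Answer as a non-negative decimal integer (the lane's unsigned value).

lanes per group: 256·4/64 = 16
AVL=15 ≤ VLMAX=16, so vl = 15
  i=0: sub(0xe0,0x3b) → 165
  i=1: mask-off/keep → 131
  i=2: mask-off/keep → 229
  i=3: sub(0x77,0x65) → 18
  i=4: mask-off/keep → 16
  i=5: mask-off/keep → 113
  i=6: mask-off/keep → 19
  i=7: sub(0xf0,0x41) → 175
  i=8: mask-off/keep → 159
  i=9: sub(0xe2,0x45) → 157
  i=10: mask-off/keep → 62
  i=11: mask-off/keep → 173
  i=12: sub(0x33,0x82) → 18446744073709551537
  i=13: mask-off/keep → 75
  i=14: sub(0x32,0x30) → 2
  i=15: tail/keep → 62

vd[13] = 75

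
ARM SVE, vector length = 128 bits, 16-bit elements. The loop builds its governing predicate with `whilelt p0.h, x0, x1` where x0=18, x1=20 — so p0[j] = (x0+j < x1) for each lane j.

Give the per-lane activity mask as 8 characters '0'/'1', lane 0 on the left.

lane count: 128 div 16 = 8
p0[j] = (18+j < 20); true for j=0..1 → 2 lanes set
bits (lane 0 leftmost): 11000000

predicate = 11000000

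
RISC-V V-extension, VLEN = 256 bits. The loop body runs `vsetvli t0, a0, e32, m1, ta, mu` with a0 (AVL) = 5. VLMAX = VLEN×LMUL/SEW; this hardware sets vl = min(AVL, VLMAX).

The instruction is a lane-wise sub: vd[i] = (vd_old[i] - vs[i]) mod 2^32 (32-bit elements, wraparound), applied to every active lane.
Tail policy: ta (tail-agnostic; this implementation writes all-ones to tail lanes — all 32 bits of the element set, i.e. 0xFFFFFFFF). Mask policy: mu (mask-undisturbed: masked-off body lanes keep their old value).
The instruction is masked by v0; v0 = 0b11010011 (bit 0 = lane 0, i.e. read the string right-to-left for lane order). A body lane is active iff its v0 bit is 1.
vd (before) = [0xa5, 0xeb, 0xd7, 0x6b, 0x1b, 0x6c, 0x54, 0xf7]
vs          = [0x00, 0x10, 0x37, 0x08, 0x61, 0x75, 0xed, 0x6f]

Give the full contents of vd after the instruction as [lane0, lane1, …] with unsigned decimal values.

lanes per group: 256·1/32 = 8
vl ← min(5, 8) = 5
  i=0: sub(0xa5,0x00) → 165
  i=1: sub(0xeb,0x10) → 219
  i=2: mask-off/keep → 215
  i=3: mask-off/keep → 107
  i=4: sub(0x1b,0x61) → 4294967226
  i=5: tail/ones → 4294967295
  i=6: tail/ones → 4294967295
  i=7: tail/ones → 4294967295

vd = [165, 219, 215, 107, 4294967226, 4294967295, 4294967295, 4294967295]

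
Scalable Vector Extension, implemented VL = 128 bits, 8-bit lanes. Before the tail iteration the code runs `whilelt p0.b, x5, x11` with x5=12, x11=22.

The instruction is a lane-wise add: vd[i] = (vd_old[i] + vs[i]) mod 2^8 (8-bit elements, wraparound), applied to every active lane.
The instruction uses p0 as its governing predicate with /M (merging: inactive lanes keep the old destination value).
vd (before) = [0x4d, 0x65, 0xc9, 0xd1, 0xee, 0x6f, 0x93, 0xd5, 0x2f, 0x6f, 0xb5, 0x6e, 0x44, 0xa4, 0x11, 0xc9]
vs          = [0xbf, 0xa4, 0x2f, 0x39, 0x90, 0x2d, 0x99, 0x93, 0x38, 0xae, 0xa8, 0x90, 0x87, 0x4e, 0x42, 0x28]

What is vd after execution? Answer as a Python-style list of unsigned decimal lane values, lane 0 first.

vd = [12, 9, 248, 10, 126, 156, 44, 104, 103, 29, 181, 110, 68, 164, 17, 201]

register lanes = 128/8 = 16
active while 12+j < 22, i.e. j ∈ [0,10) capped at 16 ⇒ 10
[0] add(0x4d,0xbf) = 0x0c
[1] add(0x65,0xa4) = 0x09
[2] add(0xc9,0x2f) = 0xf8
[3] add(0xd1,0x39) = 0x0a
[4] add(0xee,0x90) = 0x7e
[5] add(0x6f,0x2d) = 0x9c
[6] add(0x93,0x99) = 0x2c
[7] add(0xd5,0x93) = 0x68
[8] add(0x2f,0x38) = 0x67
[9] add(0x6f,0xae) = 0x1d
[10] tail/keep = 0xb5
[11] tail/keep = 0x6e
[12] tail/keep = 0x44
[13] tail/keep = 0xa4
[14] tail/keep = 0x11
[15] tail/keep = 0xc9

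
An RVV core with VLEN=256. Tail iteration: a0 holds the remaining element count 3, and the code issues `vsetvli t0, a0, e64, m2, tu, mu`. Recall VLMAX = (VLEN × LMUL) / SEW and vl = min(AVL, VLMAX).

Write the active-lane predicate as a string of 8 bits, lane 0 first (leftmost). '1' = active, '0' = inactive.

predicate = 11100000

VLMAX = (256 × 2) / 64 = 8 lanes
vl ← min(3, 8) = 3
bits (lane 0 leftmost): 11100000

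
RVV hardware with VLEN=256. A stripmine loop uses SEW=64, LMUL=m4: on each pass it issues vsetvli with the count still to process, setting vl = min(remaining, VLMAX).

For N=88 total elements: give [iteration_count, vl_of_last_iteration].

[iterations, last_vl] = [6, 8]

lanes per group: 256·4/64 = 16
88 elements at 16/iter → 6 passes, remainder 8 on the last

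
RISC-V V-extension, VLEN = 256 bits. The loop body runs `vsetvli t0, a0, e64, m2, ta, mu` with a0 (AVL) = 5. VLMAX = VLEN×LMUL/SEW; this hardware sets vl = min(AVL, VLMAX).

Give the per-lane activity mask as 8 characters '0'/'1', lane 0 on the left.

lanes per group: 256·2/64 = 8
vl ← min(5, 8) = 5
bits (lane 0 leftmost): 11111000

predicate = 11111000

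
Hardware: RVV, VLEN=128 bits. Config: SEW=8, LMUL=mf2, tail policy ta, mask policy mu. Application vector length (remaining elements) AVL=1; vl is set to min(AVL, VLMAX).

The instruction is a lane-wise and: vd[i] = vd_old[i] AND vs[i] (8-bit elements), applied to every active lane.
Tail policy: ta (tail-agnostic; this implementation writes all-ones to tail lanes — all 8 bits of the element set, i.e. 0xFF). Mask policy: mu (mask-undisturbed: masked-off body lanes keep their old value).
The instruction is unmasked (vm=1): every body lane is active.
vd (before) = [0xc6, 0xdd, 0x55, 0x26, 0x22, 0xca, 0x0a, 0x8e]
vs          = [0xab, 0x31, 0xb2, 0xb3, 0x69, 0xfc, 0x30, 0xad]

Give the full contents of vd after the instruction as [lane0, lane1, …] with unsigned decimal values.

VLMAX = VLEN×LMUL/SEW = 128×1/2/8 = 8
AVL=1 ≤ VLMAX=8, so vl = 1
vd[0] and(0xc6,0xab) -> 0x82
vd[1] tail/ones -> 0xff
vd[2] tail/ones -> 0xff
vd[3] tail/ones -> 0xff
vd[4] tail/ones -> 0xff
vd[5] tail/ones -> 0xff
vd[6] tail/ones -> 0xff
vd[7] tail/ones -> 0xff

vd = [130, 255, 255, 255, 255, 255, 255, 255]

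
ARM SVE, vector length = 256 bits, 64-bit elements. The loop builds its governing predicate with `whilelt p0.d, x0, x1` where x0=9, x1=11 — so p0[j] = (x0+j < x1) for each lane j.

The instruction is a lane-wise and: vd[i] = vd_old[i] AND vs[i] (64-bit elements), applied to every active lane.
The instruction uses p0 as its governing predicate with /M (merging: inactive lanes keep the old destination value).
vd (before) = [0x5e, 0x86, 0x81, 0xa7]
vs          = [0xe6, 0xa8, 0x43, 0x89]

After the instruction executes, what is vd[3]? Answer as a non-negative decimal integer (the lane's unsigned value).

register lanes = 256/64 = 4
whilelt: lane j active iff 9+j < 11 → j < 2 → 2 active
[0] and(0x5e,0xe6) = 0x46
[1] and(0x86,0xa8) = 0x80
[2] tail/keep = 0x81
[3] tail/keep = 0xa7

vd[3] = 167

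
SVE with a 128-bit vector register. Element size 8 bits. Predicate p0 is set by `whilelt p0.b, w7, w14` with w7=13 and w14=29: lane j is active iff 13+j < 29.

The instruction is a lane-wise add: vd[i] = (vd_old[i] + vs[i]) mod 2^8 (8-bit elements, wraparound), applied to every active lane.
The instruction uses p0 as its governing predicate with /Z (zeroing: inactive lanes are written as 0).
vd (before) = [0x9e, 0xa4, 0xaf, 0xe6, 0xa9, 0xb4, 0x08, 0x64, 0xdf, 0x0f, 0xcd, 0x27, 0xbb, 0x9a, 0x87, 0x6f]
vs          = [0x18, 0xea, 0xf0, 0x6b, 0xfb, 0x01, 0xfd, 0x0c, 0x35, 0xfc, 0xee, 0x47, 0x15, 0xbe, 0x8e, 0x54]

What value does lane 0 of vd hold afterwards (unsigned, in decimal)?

register lanes = 128/8 = 16
active while 13+j < 29, i.e. j ∈ [0,16) capped at 16 ⇒ 16
  i=0: add(0x9e,0x18) → 182
  i=1: add(0xa4,0xea) → 142
  i=2: add(0xaf,0xf0) → 159
  i=3: add(0xe6,0x6b) → 81
  i=4: add(0xa9,0xfb) → 164
  i=5: add(0xb4,0x01) → 181
  i=6: add(0x08,0xfd) → 5
  i=7: add(0x64,0x0c) → 112
  i=8: add(0xdf,0x35) → 20
  i=9: add(0x0f,0xfc) → 11
  i=10: add(0xcd,0xee) → 187
  i=11: add(0x27,0x47) → 110
  i=12: add(0xbb,0x15) → 208
  i=13: add(0x9a,0xbe) → 88
  i=14: add(0x87,0x8e) → 21
  i=15: add(0x6f,0x54) → 195

vd[0] = 182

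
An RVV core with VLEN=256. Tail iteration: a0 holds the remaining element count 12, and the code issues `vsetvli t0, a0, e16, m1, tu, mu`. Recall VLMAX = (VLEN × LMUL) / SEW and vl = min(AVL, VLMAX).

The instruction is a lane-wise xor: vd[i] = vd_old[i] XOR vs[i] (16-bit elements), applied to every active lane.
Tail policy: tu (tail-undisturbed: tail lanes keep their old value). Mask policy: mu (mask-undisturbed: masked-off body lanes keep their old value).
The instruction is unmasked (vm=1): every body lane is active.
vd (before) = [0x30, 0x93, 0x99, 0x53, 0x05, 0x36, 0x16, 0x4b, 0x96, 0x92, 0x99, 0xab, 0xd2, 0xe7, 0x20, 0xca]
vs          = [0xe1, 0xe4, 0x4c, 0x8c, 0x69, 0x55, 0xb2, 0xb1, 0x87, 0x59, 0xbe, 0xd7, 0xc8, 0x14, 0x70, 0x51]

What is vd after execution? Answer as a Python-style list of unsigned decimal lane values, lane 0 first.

VLMAX = VLEN×LMUL/SEW = 256×1/16 = 16
vl = min(AVL, VLMAX) = min(12, 16) = 12
[0] xor(0x30,0xe1) = 0xd1
[1] xor(0x93,0xe4) = 0x77
[2] xor(0x99,0x4c) = 0xd5
[3] xor(0x53,0x8c) = 0xdf
[4] xor(0x05,0x69) = 0x6c
[5] xor(0x36,0x55) = 0x63
[6] xor(0x16,0xb2) = 0xa4
[7] xor(0x4b,0xb1) = 0xfa
[8] xor(0x96,0x87) = 0x11
[9] xor(0x92,0x59) = 0xcb
[10] xor(0x99,0xbe) = 0x27
[11] xor(0xab,0xd7) = 0x7c
[12] tail/keep = 0xd2
[13] tail/keep = 0xe7
[14] tail/keep = 0x20
[15] tail/keep = 0xca

vd = [209, 119, 213, 223, 108, 99, 164, 250, 17, 203, 39, 124, 210, 231, 32, 202]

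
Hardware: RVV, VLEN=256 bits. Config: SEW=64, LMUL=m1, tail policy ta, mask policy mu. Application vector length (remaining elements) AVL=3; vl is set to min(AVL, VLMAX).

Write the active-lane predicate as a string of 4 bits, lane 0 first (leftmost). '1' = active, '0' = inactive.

VLMAX = VLEN×LMUL/SEW = 256×1/64 = 4
vl = min(AVL, VLMAX) = min(3, 4) = 3
bits (lane 0 leftmost): 1110

predicate = 1110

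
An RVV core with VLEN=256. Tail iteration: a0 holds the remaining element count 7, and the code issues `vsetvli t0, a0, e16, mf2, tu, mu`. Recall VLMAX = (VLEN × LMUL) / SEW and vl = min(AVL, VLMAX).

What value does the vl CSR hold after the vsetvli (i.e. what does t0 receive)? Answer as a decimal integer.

vl = 7

VLMAX = (256 × 1/2) / 16 = 8 lanes
AVL=7 ≤ VLMAX=8, so vl = 7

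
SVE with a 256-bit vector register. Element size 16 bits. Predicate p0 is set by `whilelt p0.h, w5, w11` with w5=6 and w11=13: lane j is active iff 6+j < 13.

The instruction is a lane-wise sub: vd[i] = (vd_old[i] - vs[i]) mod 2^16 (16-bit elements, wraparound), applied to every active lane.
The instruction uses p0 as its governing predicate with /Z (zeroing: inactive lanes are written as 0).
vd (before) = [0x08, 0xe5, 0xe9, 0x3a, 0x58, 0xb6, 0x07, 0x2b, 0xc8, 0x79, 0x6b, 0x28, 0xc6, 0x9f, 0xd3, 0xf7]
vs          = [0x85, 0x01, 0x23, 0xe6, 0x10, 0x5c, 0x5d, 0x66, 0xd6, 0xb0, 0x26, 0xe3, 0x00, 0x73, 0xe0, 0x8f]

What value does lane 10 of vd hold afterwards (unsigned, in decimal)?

vd[10] = 0

lane count: 256 div 16 = 16
whilelt: lane j active iff 6+j < 13 → j < 7 → 7 active
lane  0: sub(0x08,0x85) ⇒ 0xff83
lane  1: sub(0xe5,0x01) ⇒ 0xe4
lane  2: sub(0xe9,0x23) ⇒ 0xc6
lane  3: sub(0x3a,0xe6) ⇒ 0xff54
lane  4: sub(0x58,0x10) ⇒ 0x48
lane  5: sub(0xb6,0x5c) ⇒ 0x5a
lane  6: sub(0x07,0x5d) ⇒ 0xffaa
lane  7: tail/zero ⇒ 0x00
lane  8: tail/zero ⇒ 0x00
lane  9: tail/zero ⇒ 0x00
lane 10: tail/zero ⇒ 0x00
lane 11: tail/zero ⇒ 0x00
lane 12: tail/zero ⇒ 0x00
lane 13: tail/zero ⇒ 0x00
lane 14: tail/zero ⇒ 0x00
lane 15: tail/zero ⇒ 0x00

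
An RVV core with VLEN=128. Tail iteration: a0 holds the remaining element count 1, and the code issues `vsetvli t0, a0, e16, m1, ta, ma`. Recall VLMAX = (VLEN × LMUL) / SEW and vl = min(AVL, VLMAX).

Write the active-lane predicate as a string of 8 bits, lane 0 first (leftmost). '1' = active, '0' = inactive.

predicate = 10000000

VLMAX = VLEN×LMUL/SEW = 128×1/16 = 8
AVL=1 ≤ VLMAX=8, so vl = 1
bits (lane 0 leftmost): 10000000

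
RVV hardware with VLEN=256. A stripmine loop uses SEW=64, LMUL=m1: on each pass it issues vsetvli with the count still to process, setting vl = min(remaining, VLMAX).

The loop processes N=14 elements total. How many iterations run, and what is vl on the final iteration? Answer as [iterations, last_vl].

[iterations, last_vl] = [4, 2]

VLMAX = VLEN×LMUL/SEW = 256×1/64 = 4
N=14: ⌈14/4⌉ = 4 iters; last vl = 14 − 3×4 = 2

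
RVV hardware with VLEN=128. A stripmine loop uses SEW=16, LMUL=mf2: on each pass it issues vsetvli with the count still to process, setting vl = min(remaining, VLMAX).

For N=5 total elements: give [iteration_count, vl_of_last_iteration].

[iterations, last_vl] = [2, 1]

VLMAX = (128 × 1/2) / 16 = 4 lanes
N=5: ⌈5/4⌉ = 2 iters; last vl = 5 − 1×4 = 1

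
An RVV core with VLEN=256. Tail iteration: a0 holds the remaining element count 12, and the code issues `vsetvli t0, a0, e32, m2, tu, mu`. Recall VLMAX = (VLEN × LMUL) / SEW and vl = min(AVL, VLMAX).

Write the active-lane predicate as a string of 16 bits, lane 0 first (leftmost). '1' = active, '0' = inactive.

predicate = 1111111111110000

VLMAX = (256 × 2) / 32 = 16 lanes
vl = min(AVL, VLMAX) = min(12, 16) = 12
bits (lane 0 leftmost): 1111111111110000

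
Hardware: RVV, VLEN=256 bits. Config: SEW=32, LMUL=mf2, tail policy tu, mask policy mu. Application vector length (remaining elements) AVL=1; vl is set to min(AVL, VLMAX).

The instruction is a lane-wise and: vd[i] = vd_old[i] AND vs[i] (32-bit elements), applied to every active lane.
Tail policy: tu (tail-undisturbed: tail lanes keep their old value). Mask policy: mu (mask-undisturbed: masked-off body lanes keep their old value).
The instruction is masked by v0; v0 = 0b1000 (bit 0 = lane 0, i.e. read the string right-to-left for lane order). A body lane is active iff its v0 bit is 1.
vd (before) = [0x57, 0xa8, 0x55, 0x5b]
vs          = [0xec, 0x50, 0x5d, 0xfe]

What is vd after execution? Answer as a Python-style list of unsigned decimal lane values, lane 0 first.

VLMAX = (256 × 1/2) / 32 = 4 lanes
AVL=1 ≤ VLMAX=4, so vl = 1
lane  0: mask-off/keep ⇒ 0x57
lane  1: tail/keep ⇒ 0xa8
lane  2: tail/keep ⇒ 0x55
lane  3: tail/keep ⇒ 0x5b

vd = [87, 168, 85, 91]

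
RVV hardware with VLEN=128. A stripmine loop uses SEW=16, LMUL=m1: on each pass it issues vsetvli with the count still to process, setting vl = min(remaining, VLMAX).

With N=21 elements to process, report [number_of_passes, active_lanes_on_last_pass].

[iterations, last_vl] = [3, 5]

VLMAX = VLEN×LMUL/SEW = 128×1/16 = 8
21 elements at 8/iter → 3 passes, remainder 5 on the last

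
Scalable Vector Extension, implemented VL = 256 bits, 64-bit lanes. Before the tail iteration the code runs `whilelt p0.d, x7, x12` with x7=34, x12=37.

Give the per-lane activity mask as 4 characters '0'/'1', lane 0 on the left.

register lanes = 256/64 = 4
p0[j] = (34+j < 37); true for j=0..2 → 3 lanes set
bits (lane 0 leftmost): 1110

predicate = 1110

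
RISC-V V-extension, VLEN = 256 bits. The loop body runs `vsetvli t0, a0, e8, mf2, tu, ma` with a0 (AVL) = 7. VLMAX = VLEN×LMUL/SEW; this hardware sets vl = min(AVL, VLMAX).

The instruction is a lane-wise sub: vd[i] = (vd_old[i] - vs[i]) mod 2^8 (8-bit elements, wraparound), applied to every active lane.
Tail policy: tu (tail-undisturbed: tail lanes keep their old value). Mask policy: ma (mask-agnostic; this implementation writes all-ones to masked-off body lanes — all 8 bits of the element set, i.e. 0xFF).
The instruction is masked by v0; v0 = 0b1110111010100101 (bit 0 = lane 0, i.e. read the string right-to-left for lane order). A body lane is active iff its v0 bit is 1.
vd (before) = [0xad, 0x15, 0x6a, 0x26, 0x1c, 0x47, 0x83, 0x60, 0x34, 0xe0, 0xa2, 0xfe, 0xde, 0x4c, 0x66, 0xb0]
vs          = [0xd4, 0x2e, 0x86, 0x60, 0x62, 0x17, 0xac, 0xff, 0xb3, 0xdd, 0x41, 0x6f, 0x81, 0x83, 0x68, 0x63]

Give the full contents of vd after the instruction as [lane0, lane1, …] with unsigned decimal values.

lanes per group: 256·1/2/8 = 16
AVL=7 ≤ VLMAX=16, so vl = 7
[0] sub(0xad,0xd4) = 0xd9
[1] mask-off/ones = 0xff
[2] sub(0x6a,0x86) = 0xe4
[3] mask-off/ones = 0xff
[4] mask-off/ones = 0xff
[5] sub(0x47,0x17) = 0x30
[6] mask-off/ones = 0xff
[7] tail/keep = 0x60
[8] tail/keep = 0x34
[9] tail/keep = 0xe0
[10] tail/keep = 0xa2
[11] tail/keep = 0xfe
[12] tail/keep = 0xde
[13] tail/keep = 0x4c
[14] tail/keep = 0x66
[15] tail/keep = 0xb0

vd = [217, 255, 228, 255, 255, 48, 255, 96, 52, 224, 162, 254, 222, 76, 102, 176]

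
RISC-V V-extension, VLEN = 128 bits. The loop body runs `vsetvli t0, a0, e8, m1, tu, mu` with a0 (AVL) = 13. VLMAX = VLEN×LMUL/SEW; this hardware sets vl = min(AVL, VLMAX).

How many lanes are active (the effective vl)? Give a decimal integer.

vl = 13

lanes per group: 128·1/8 = 16
vl = min(AVL, VLMAX) = min(13, 16) = 13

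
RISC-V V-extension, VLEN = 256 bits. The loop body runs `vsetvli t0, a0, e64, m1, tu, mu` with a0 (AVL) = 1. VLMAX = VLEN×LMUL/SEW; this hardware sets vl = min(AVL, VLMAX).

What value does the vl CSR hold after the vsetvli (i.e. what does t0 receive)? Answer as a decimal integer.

VLMAX = VLEN×LMUL/SEW = 256×1/64 = 4
vl = min(AVL, VLMAX) = min(1, 4) = 1

vl = 1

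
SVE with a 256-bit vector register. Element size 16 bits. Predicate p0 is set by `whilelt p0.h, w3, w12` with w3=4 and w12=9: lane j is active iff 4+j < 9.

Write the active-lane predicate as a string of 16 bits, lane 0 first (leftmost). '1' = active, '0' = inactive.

register lanes = 256/16 = 16
p0[j] = (4+j < 9); true for j=0..4 → 5 lanes set
bits (lane 0 leftmost): 1111100000000000

predicate = 1111100000000000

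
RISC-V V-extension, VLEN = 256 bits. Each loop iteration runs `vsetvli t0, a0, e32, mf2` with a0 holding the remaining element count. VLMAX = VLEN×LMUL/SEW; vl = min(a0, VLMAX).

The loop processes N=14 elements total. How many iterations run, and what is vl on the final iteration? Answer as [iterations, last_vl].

[iterations, last_vl] = [4, 2]

VLMAX = (256 × 1/2) / 32 = 4 lanes
N=14: ⌈14/4⌉ = 4 iters; last vl = 14 − 3×4 = 2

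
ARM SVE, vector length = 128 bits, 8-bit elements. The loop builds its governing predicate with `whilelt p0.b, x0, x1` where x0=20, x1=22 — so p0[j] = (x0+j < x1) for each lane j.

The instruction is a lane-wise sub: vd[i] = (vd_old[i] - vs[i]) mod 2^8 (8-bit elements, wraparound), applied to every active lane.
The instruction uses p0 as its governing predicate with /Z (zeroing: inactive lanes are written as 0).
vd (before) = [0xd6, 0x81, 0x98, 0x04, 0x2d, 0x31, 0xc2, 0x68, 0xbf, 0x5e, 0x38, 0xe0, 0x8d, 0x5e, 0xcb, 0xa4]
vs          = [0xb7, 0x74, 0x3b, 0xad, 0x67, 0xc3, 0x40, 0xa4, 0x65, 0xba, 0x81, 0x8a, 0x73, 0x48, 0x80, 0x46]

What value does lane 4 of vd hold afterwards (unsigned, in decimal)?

vd[4] = 0

128-bit reg / 8-bit elem → 16 lanes
p0[j] = (20+j < 22); true for j=0..1 → 2 lanes set
[0] sub(0xd6,0xb7) = 0x1f
[1] sub(0x81,0x74) = 0x0d
[2] tail/zero = 0x00
[3] tail/zero = 0x00
[4] tail/zero = 0x00
[5] tail/zero = 0x00
[6] tail/zero = 0x00
[7] tail/zero = 0x00
[8] tail/zero = 0x00
[9] tail/zero = 0x00
[10] tail/zero = 0x00
[11] tail/zero = 0x00
[12] tail/zero = 0x00
[13] tail/zero = 0x00
[14] tail/zero = 0x00
[15] tail/zero = 0x00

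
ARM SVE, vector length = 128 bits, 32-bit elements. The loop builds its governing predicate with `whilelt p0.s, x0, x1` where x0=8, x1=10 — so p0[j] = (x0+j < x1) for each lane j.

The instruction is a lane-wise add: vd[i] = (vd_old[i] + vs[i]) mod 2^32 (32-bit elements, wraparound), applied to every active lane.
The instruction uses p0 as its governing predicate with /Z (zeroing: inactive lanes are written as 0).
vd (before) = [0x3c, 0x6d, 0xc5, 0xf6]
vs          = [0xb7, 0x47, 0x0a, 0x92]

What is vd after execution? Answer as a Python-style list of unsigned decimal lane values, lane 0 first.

vd = [243, 180, 0, 0]

register lanes = 128/32 = 4
whilelt: lane j active iff 8+j < 10 → j < 2 → 2 active
[0] add(0x3c,0xb7) = 0xf3
[1] add(0x6d,0x47) = 0xb4
[2] tail/zero = 0x00
[3] tail/zero = 0x00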